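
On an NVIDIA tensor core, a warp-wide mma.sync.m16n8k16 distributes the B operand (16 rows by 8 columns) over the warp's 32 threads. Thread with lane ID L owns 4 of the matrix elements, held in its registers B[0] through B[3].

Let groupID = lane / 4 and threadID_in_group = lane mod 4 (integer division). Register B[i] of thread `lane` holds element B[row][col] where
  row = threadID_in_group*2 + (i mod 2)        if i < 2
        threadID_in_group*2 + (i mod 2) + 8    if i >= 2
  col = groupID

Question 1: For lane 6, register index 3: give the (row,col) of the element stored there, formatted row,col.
13,1

L=6->g=6>>2=1, t=6&3=2
[3]->row 2·2+1+8=13  col g=1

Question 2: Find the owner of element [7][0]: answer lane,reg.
c=0→G=0  r=7→rhi=0,T=3,p=1
L=0*4+3=3  i=0*2+1=1

3,1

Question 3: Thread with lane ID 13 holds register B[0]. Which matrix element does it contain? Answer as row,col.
lane 13: gr=3 (13/4), th=1 (13%4)
i=0: r=1*2+0+0=2, c=gr=3

2,3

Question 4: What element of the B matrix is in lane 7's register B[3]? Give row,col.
15,1

lane 7: G=1 (7/4), T=3 (7%4)
i=3: r=3*2+1+8=15, c=G=1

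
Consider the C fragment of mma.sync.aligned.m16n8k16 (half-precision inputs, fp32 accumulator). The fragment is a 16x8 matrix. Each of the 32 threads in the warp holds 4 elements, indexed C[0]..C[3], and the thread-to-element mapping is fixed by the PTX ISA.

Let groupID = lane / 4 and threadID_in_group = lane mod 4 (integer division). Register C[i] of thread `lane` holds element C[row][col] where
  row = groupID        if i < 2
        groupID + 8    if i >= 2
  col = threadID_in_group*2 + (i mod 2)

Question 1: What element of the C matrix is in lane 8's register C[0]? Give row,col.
2,0

lane 8: gid=2 (8/4), tid=0 (8%4)
i=0: r=2+0=2, c=0*2+0=0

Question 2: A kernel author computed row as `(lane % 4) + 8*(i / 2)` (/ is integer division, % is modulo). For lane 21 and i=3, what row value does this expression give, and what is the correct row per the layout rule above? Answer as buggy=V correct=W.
buggy=9 correct=13

`(lane % 4) + 8*(i / 2)`[21,3]⇒9
lane 21⇒21/4=5, 21 mod 4=1
i=3  r:5+8⇒13  c:2·1+1⇒3
row: 9 vs 13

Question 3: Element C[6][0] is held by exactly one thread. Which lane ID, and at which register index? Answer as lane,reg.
24,0

r=6->g=6,rb=0  c=0->t=0,b0=0
L=6*4+0=24  i=0*2+0=0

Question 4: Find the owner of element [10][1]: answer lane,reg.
r=10->g=2,rb=1  c=1->t=0,b0=1
L=2*4+0=8  i=1*2+1=3

8,3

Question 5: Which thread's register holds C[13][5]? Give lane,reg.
22,3

r:13=>grp=5,rB=1  c:5=>tig=2,lo=1
L=5*4+2=22  i=1*2+1=3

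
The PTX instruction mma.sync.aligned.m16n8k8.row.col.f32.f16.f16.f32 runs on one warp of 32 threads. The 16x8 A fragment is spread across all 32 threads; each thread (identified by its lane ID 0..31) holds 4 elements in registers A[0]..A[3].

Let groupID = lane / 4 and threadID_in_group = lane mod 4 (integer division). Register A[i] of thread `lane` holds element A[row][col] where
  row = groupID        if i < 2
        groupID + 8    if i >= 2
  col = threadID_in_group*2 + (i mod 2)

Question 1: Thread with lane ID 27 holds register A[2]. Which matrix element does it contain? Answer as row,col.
27: G=6,T=3
[2] (6+8,3*2+0) = (14,6)

14,6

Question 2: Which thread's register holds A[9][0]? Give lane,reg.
4,2

r=9→G=1,rhi=1  c=0→T=0,p=0
L=1*4+0=4  i=1*2+0=2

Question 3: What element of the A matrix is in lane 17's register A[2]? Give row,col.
12,2

lane 17⇒17/4=4, 17 mod 4=1
i=2  r:4+8⇒12  c:2·1+0⇒2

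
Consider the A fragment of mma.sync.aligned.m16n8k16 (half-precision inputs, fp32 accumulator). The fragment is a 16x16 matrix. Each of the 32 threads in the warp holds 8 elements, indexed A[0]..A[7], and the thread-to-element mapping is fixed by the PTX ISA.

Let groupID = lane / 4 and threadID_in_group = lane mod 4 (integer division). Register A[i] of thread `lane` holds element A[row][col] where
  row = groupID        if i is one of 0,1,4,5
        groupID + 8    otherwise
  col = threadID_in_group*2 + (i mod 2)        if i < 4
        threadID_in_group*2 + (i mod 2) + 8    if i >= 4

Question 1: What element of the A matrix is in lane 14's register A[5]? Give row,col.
lane 14->14/4=3, 14 mod 4=2
i=5  r:3+0->3  c:2·2+1+8->13

3,13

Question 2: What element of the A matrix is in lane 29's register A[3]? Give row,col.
15,3

lane 29: G=7 (29/4), T=1 (29%4)
i=3: r=7+8=15, c=1*2+1+0=3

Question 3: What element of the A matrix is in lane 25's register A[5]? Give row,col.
6,11

lane 25⇒25/4=6, 25 mod 4=1
i=5  r:6+0⇒6  c:2·1+1+8⇒11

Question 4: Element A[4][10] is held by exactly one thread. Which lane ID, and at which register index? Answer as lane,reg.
r: 4->gid=4,r8=0  c: 10->c8=1,tid=1,i&1=0
L=4*4+1=17  i=1*4+0*2+0=4

17,4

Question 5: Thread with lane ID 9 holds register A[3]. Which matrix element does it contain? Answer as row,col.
10,3

lane 9: gid=2 (9/4), tid=1 (9%4)
i=3: r=2+8=10, c=1*2+1+0=3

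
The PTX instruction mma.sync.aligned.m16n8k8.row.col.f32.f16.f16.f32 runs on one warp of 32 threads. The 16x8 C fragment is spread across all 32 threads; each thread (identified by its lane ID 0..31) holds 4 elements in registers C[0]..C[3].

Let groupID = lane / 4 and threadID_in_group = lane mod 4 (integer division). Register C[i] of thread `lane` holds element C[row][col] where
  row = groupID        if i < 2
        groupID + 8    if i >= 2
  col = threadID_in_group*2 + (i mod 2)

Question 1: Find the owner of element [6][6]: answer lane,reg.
r=6→G=6,rhi=0  c=6→T=3,p=0
L=6*4+3=27  i=0*2+0=0

27,0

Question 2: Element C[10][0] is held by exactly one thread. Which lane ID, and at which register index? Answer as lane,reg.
8,2

r=10->g=2,rb=1  c=0->t=0,b0=0
L=2*4+0=8  i=1*2+0=2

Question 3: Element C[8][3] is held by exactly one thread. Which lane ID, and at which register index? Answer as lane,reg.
1,3

r: 8->gid=0,r8=1  c: 3->tid=1,i&1=1
L=0*4+1=1  i=1*2+1=3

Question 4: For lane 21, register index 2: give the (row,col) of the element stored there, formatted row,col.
13,2

lane 21⇒21/4=5, 21 mod 4=1
i=2  r:5+8⇒13  c:2·1+0⇒2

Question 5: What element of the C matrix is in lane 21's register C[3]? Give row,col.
lane 21=>21/4=5, 21 mod 4=1
i=3  r:5+8=>13  c:2·1+1=>3

13,3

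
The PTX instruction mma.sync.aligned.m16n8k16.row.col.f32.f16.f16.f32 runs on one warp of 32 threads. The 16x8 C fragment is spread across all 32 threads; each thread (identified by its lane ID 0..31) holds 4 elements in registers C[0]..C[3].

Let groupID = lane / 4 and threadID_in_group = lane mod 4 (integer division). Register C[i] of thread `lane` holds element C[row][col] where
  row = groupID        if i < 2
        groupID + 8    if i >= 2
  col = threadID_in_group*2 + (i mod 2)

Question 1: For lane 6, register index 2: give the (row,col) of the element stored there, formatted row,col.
9,4

lane 6→6/4=1, 6 mod 4=2
i=2  r:1+8→9  c:2·2+0→4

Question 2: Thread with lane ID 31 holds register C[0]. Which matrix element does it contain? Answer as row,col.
7,6

lane 31: gid=7 (31/4), tid=3 (31%4)
i=0: r=7+0=7, c=3*2+0=6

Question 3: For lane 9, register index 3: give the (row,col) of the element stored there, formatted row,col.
9: gr=2,th=1
[3] (2+8,1*2+1) = (10,3)

10,3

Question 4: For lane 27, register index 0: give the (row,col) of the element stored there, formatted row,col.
6,6

27: g=6,t=3
[0] (6+0,3*2+0) = (6,6)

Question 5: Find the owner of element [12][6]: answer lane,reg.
19,2

r=12->g=4,rb=1  c=6->t=3,b0=0
L=4*4+3=19  i=1*2+0=2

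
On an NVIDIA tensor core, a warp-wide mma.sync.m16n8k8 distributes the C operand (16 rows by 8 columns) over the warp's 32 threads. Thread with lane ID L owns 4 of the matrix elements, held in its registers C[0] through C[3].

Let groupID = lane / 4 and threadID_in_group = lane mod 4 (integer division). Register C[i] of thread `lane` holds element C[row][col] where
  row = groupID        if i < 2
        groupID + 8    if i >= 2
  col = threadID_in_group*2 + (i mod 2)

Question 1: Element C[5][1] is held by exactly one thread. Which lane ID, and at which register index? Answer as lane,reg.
20,1

r: 5->gid=5,r8=0  c: 1->tid=0,i&1=1
L=5*4+0=20  i=0*2+1=1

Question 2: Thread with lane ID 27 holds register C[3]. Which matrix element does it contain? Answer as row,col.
14,7

27: G=6,T=3
[3] (6+8,3*2+1) = (14,7)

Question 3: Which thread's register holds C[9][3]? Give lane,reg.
r:9=>grp=1,rB=1  c:3=>tig=1,lo=1
L=1*4+1=5  i=1*2+1=3

5,3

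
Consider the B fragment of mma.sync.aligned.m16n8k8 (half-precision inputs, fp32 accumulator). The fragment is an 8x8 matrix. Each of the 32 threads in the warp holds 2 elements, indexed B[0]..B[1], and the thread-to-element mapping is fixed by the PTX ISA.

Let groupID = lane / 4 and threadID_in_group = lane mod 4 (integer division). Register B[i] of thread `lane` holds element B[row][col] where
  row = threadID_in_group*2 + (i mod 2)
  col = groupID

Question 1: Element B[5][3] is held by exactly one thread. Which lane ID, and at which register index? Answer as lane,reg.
c=3->g=3  r=5->t=2,b0=1
L=3*4+2=14  i=1=1

14,1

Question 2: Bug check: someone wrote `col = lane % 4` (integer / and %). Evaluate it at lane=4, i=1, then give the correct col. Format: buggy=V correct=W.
buggy=0 correct=1

`lane % 4`[4,1]->0
L=4->g=4>>2=1, t=4&3=0
[1]->row 0·2+1=1  col g=1
col: 0 vs 1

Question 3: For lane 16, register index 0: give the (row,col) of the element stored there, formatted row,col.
0,4

lane 16→16/4=4, 16 mod 4=0
i=0  r:2·0+0→0  c:4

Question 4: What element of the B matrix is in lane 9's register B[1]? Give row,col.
lane 9: G=2 (9/4), T=1 (9%4)
i=1: r=1*2+1=3, c=G=2

3,2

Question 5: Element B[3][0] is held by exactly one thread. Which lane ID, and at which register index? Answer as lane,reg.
c=0⇒gr=0  r=3⇒th=1,odd=1
L=0*4+1=1  i=1=1

1,1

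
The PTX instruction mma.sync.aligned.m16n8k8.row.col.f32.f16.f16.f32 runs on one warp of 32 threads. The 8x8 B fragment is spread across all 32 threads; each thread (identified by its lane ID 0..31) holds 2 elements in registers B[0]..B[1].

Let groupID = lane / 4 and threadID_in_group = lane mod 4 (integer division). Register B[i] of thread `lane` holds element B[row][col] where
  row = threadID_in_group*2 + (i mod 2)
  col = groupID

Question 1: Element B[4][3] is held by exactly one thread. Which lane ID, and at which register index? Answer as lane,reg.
c=3->g=3  r=4->t=2,b0=0
L=3*4+2=14  i=0=0

14,0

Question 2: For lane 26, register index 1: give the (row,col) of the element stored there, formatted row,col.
5,6

L=26->gid=26>>2=6, tid=26&3=2
[1]->row 2·2+1=5  col gid=6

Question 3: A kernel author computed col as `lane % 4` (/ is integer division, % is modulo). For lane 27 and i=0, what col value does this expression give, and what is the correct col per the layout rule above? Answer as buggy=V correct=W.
buggy=3 correct=6

`lane % 4`[27,0]=>3
lane 27=>27/4=6, 27 mod 4=3
i=0  r:2·3+0=>6  c:6
col: 3 vs 6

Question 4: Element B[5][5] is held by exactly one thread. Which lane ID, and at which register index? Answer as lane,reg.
c=5->g=5  r=5->t=2,b0=1
L=5*4+2=22  i=1=1

22,1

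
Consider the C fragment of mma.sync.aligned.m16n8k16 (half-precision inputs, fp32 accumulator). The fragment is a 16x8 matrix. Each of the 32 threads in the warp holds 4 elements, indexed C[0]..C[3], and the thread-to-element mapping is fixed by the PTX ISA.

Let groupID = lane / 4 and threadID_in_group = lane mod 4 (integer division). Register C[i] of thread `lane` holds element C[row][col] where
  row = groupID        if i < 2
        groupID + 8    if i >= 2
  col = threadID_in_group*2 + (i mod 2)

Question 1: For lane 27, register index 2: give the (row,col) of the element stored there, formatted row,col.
27: grp=6,tig=3
[2] (6+8,3*2+0) = (14,6)

14,6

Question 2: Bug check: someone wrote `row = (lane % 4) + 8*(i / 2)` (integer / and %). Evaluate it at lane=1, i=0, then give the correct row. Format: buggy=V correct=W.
`(lane % 4) + 8*(i / 2)`[1,0]=>1
lane 1=>1/4=0, 1 mod 4=1
i=0  r:0+0=>0  c:2·1+0=>2
row: 1 vs 0

buggy=1 correct=0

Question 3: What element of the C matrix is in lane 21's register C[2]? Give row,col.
13,2

lane 21: grp=5 (21/4), tig=1 (21%4)
i=2: r=5+8=13, c=1*2+0=2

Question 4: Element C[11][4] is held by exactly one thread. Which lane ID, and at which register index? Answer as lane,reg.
r=11→G=3,rhi=1  c=4→T=2,p=0
L=3*4+2=14  i=1*2+0=2

14,2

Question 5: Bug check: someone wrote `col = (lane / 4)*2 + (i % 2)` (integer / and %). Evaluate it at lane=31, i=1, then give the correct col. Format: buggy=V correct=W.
buggy=15 correct=7

`(lane / 4)*2 + (i % 2)`[31,1]->15
31: gid=7,tid=3
[1] (7+0,3*2+1) = (7,7)
col: 15 vs 7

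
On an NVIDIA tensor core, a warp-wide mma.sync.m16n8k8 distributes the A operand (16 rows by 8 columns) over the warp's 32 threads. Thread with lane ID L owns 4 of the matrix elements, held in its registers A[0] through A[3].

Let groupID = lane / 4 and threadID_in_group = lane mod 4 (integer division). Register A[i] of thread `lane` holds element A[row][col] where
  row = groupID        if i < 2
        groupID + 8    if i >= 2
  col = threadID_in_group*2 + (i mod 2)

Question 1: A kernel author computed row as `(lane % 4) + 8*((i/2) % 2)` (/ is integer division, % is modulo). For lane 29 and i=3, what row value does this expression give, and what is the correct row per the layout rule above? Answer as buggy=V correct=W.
buggy=9 correct=15

`(lane % 4) + 8*((i/2) % 2)`[29,3]->9
L=29->g=29>>2=7, t=29&3=1
[3]->row 7+8=15  col 1·2+1=3
row: 9 vs 15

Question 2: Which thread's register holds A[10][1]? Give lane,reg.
r: 10->gid=2,r8=1  c: 1->tid=0,i&1=1
L=2*4+0=8  i=1*2+1=3

8,3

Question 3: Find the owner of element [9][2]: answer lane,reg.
r: 9->gid=1,r8=1  c: 2->tid=1,i&1=0
L=1*4+1=5  i=1*2+0=2

5,2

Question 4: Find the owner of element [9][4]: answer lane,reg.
6,2

r=9->g=1,rb=1  c=4->t=2,b0=0
L=1*4+2=6  i=1*2+0=2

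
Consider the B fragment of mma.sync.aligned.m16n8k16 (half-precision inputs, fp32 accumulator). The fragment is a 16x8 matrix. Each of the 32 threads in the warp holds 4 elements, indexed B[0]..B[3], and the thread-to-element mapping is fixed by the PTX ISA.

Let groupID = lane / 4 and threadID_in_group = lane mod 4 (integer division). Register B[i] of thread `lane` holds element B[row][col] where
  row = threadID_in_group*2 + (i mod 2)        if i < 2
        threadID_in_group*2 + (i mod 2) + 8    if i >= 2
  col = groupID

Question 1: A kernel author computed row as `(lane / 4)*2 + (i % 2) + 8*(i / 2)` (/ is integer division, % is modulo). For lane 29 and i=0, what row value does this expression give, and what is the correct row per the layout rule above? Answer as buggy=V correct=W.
buggy=14 correct=2

`(lane / 4)*2 + (i % 2) + 8*(i / 2)`[29,0]→14
29: G=7,T=1
[0] (1*2+0+0,7) = (2,7)
row: 14 vs 2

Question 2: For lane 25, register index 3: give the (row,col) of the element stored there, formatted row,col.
L=25->gid=25>>2=6, tid=25&3=1
[3]->row 1·2+1+8=11  col gid=6

11,6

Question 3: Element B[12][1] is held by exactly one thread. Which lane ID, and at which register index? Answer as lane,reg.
6,2

c:1=>grp=1  r:12=>rB=1,tig=2,lo=0
L=1*4+2=6  i=1*2+0=2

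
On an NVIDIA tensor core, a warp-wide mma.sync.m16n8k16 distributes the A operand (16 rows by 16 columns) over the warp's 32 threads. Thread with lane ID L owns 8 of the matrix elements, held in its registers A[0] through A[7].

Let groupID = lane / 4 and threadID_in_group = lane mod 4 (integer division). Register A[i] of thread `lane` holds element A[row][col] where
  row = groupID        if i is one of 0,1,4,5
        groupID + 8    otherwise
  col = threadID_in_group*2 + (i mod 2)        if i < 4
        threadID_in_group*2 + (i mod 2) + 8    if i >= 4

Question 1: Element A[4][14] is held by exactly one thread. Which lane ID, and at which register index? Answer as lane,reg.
19,4

r=4→G=4,rhi=0  c=14→chi=1,T=3,p=0
L=4*4+3=19  i=1*4+0*2+0=4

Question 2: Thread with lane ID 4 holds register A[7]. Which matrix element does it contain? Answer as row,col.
9,9

lane 4: g=1 (4/4), t=0 (4%4)
i=7: r=1+8=9, c=0*2+1+8=9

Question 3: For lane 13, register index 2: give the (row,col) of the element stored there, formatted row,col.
L=13->g=13>>2=3, t=13&3=1
[2]->row 3+8=11  col 1·2+0+0=2

11,2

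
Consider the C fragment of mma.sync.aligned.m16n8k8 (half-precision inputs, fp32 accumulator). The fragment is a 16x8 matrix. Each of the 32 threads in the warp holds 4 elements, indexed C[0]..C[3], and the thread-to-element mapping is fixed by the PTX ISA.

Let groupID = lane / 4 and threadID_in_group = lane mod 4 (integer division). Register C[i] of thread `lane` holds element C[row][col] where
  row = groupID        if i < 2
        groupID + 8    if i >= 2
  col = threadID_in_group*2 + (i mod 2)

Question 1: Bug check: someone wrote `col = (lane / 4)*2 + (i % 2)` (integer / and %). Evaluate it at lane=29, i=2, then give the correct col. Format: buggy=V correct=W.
`(lane / 4)*2 + (i % 2)`[29,2]->14
29: g=7,t=1
[2] (7+8,1*2+0) = (15,2)
col: 14 vs 2

buggy=14 correct=2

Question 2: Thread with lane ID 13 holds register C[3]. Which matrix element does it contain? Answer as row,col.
lane 13: g=3 (13/4), t=1 (13%4)
i=3: r=3+8=11, c=1*2+1=3

11,3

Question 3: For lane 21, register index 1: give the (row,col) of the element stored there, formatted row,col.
5,3

lane 21: gid=5 (21/4), tid=1 (21%4)
i=1: r=5+0=5, c=1*2+1=3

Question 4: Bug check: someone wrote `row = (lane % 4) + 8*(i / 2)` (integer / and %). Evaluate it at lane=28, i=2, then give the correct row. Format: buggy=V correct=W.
buggy=8 correct=15

`(lane % 4) + 8*(i / 2)`[28,2]=>8
lane 28: grp=7 (28/4), tig=0 (28%4)
i=2: r=7+8=15, c=0*2+0=0
row: 8 vs 15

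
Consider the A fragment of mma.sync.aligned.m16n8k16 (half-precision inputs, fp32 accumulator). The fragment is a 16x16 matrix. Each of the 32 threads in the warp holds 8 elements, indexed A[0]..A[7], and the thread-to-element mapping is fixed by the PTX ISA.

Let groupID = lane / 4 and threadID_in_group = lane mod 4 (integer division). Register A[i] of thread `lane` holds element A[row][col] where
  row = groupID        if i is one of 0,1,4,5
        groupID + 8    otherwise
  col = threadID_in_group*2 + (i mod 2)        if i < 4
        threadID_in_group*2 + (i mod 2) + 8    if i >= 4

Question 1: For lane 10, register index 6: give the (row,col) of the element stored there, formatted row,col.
lane 10: grp=2 (10/4), tig=2 (10%4)
i=6: r=2+8=10, c=2*2+0+8=12

10,12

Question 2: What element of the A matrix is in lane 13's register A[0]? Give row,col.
3,2

lane 13⇒13/4=3, 13 mod 4=1
i=0  r:3+0⇒3  c:2·1+0+0⇒2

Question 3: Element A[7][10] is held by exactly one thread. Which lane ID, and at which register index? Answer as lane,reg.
r: 7->gid=7,r8=0  c: 10->c8=1,tid=1,i&1=0
L=7*4+1=29  i=1*4+0*2+0=4

29,4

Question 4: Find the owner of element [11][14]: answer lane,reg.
r=11->g=3,rb=1  c=14->cb=1,t=3,b0=0
L=3*4+3=15  i=1*4+1*2+0=6

15,6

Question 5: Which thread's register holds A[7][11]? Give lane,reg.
29,5

r=7->g=7,rb=0  c=11->cb=1,t=1,b0=1
L=7*4+1=29  i=1*4+0*2+1=5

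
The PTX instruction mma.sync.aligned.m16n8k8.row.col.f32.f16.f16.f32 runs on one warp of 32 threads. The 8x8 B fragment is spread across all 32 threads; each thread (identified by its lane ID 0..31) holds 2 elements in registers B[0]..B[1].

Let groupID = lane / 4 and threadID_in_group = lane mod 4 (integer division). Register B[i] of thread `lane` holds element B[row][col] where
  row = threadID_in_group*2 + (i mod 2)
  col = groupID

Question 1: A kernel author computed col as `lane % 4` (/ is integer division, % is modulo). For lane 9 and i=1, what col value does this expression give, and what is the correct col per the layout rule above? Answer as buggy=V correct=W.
`lane % 4`[9,1]⇒1
lane 9: gr=2 (9/4), th=1 (9%4)
i=1: r=1*2+1=3, c=gr=2
col: 1 vs 2

buggy=1 correct=2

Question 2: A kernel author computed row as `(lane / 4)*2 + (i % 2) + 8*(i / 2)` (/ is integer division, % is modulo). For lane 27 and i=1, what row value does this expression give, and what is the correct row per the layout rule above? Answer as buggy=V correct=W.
buggy=13 correct=7

`(lane / 4)*2 + (i % 2) + 8*(i / 2)`[27,1]->13
lane 27: g=6 (27/4), t=3 (27%4)
i=1: r=3*2+1=7, c=g=6
row: 13 vs 7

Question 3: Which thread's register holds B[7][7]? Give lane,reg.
31,1

c=7->g=7  r=7->t=3,b0=1
L=7*4+3=31  i=1=1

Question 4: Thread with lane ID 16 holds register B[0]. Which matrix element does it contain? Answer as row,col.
16: G=4,T=0
[0] (0*2+0,4) = (0,4)

0,4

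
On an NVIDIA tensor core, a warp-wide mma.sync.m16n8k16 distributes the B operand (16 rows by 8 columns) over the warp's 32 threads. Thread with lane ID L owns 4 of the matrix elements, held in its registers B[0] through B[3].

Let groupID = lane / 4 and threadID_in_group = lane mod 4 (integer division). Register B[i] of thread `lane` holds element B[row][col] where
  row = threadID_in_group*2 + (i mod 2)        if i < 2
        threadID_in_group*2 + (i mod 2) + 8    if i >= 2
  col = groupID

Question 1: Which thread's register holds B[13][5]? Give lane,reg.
c: 5->gid=5  r: 13->r8=1,tid=2,i&1=1
L=5*4+2=22  i=1*2+1=3

22,3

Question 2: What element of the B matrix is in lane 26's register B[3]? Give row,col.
13,6

lane 26=>26/4=6, 26 mod 4=2
i=3  r:2·2+1+8=>13  c:6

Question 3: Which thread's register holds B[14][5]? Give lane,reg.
23,2

c=5->g=5  r=14->rb=1,t=3,b0=0
L=5*4+3=23  i=1*2+0=2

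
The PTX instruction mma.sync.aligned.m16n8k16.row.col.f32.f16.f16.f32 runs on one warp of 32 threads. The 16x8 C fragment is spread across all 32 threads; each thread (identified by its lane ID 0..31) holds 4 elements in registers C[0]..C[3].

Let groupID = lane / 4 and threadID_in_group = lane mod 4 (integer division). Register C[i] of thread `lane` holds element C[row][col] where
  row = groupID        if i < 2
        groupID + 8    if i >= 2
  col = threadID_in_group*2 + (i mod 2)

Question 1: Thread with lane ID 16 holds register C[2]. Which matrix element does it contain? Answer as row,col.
lane 16: g=4 (16/4), t=0 (16%4)
i=2: r=4+8=12, c=0*2+0=0

12,0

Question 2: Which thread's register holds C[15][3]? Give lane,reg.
29,3

r: 15->gid=7,r8=1  c: 3->tid=1,i&1=1
L=7*4+1=29  i=1*2+1=3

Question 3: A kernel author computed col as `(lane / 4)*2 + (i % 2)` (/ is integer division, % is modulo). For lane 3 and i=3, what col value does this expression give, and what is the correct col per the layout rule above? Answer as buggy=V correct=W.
`(lane / 4)*2 + (i % 2)`[3,3]⇒1
lane 3: gr=0 (3/4), th=3 (3%4)
i=3: r=0+8=8, c=3*2+1=7
col: 1 vs 7

buggy=1 correct=7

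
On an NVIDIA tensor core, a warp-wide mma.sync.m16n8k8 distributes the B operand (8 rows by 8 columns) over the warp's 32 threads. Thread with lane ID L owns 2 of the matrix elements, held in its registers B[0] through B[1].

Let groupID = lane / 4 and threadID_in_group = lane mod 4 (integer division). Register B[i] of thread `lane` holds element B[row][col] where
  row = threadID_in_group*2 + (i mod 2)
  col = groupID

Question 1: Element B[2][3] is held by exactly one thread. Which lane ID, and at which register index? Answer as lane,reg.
c=3->g=3  r=2->t=1,b0=0
L=3*4+1=13  i=0=0

13,0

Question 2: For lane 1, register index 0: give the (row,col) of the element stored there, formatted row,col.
lane 1→1/4=0, 1 mod 4=1
i=0  r:2·1+0→2  c:0

2,0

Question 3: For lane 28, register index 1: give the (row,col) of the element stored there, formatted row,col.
lane 28: gr=7 (28/4), th=0 (28%4)
i=1: r=0*2+1=1, c=gr=7

1,7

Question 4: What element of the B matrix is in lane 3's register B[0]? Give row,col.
L=3->g=3>>2=0, t=3&3=3
[0]->row 3·2+0=6  col g=0

6,0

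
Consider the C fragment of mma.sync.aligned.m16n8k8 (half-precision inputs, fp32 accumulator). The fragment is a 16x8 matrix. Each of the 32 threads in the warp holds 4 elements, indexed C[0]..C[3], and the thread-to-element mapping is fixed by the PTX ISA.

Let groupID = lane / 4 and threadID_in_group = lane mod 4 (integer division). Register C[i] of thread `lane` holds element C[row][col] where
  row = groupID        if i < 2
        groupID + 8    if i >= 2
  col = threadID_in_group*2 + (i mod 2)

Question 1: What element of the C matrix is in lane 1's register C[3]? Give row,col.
lane 1: grp=0 (1/4), tig=1 (1%4)
i=3: r=0+8=8, c=1*2+1=3

8,3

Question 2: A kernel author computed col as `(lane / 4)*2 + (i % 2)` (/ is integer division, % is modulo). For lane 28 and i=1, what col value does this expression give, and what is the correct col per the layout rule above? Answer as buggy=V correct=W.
buggy=15 correct=1

`(lane / 4)*2 + (i % 2)`[28,1]=>15
lane 28: grp=7 (28/4), tig=0 (28%4)
i=1: r=7+0=7, c=0*2+1=1
col: 15 vs 1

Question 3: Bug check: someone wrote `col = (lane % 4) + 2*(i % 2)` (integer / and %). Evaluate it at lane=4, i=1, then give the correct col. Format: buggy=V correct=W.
`(lane % 4) + 2*(i % 2)`[4,1]⇒2
L=4⇒gr=4>>2=1, th=4&3=0
[1]⇒row 1+0=1  col 0·2+1=1
col: 2 vs 1

buggy=2 correct=1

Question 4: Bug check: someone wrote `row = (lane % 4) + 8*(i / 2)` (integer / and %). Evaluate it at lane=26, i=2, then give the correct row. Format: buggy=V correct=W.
`(lane % 4) + 8*(i / 2)`[26,2]->10
L=26->gid=26>>2=6, tid=26&3=2
[2]->row 6+8=14  col 2·2+0=4
row: 10 vs 14

buggy=10 correct=14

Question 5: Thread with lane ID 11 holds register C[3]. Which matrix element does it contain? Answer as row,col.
10,7

11: g=2,t=3
[3] (2+8,3*2+1) = (10,7)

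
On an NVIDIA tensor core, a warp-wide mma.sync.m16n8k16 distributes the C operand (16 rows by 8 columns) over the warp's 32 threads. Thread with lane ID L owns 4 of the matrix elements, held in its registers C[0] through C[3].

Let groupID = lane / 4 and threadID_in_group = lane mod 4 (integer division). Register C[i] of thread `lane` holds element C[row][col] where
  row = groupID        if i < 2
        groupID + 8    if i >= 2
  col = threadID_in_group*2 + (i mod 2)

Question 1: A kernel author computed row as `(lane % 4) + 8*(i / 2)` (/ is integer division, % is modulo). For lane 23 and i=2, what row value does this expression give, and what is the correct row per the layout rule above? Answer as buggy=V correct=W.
`(lane % 4) + 8*(i / 2)`[23,2]->11
lane 23: gid=5 (23/4), tid=3 (23%4)
i=2: r=5+8=13, c=3*2+0=6
row: 11 vs 13

buggy=11 correct=13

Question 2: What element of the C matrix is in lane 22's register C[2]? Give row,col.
L=22⇒gr=22>>2=5, th=22&3=2
[2]⇒row 5+8=13  col 2·2+0=4

13,4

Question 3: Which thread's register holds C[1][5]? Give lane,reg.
r: 1->gid=1,r8=0  c: 5->tid=2,i&1=1
L=1*4+2=6  i=0*2+1=1

6,1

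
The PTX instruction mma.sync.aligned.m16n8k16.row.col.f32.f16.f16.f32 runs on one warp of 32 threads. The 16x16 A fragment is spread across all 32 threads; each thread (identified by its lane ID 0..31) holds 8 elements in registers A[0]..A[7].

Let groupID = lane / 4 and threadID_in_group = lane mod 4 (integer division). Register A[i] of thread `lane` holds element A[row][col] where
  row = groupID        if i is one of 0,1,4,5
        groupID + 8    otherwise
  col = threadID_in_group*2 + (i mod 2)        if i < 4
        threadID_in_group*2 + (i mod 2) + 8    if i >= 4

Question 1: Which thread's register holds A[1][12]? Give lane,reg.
6,4

r=1->g=1,rb=0  c=12->cb=1,t=2,b0=0
L=1*4+2=6  i=1*4+0*2+0=4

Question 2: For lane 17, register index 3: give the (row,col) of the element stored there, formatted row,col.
lane 17⇒17/4=4, 17 mod 4=1
i=3  r:4+8⇒12  c:2·1+1+0⇒3

12,3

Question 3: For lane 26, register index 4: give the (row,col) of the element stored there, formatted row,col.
L=26→G=26>>2=6, T=26&3=2
[4]→row 6+0=6  col 2·2+0+8=12

6,12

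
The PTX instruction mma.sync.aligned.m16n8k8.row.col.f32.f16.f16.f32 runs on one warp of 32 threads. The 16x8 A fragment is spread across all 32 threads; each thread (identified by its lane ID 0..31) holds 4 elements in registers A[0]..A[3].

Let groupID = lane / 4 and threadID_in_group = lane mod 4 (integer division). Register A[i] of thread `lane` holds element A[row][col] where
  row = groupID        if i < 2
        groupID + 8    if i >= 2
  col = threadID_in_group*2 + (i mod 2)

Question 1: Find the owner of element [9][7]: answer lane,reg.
7,3

r: 9->gid=1,r8=1  c: 7->tid=3,i&1=1
L=1*4+3=7  i=1*2+1=3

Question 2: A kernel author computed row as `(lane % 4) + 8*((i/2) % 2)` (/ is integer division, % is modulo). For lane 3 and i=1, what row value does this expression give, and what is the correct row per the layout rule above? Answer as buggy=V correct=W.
`(lane % 4) + 8*((i/2) % 2)`[3,1]=>3
lane 3=>3/4=0, 3 mod 4=3
i=1  r:0+0=>0  c:2·3+1=>7
row: 3 vs 0

buggy=3 correct=0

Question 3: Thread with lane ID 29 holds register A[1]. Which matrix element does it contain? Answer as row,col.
lane 29->29/4=7, 29 mod 4=1
i=1  r:7+0->7  c:2·1+1->3

7,3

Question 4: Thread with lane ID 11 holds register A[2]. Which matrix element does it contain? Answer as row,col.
11: g=2,t=3
[2] (2+8,3*2+0) = (10,6)

10,6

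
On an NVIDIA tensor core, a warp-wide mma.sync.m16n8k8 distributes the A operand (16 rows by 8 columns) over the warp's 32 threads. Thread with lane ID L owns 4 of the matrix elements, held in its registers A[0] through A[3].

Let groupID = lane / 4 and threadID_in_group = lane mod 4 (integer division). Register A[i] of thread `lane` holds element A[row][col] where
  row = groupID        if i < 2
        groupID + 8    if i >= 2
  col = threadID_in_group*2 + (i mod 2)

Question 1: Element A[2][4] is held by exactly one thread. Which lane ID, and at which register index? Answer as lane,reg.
10,0

r=2→G=2,rhi=0  c=4→T=2,p=0
L=2*4+2=10  i=0*2+0=0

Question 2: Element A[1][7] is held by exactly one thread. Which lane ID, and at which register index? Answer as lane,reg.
r=1→G=1,rhi=0  c=7→T=3,p=1
L=1*4+3=7  i=0*2+1=1

7,1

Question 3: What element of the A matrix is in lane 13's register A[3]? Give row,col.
lane 13: G=3 (13/4), T=1 (13%4)
i=3: r=3+8=11, c=1*2+1=3

11,3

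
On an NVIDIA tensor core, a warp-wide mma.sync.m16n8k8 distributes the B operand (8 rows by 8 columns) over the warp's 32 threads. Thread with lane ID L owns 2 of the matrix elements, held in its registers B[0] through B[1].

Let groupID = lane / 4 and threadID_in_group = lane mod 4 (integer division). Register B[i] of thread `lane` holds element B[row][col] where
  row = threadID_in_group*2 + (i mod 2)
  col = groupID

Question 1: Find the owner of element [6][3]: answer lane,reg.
c: 3->gid=3  r: 6->tid=3,i&1=0
L=3*4+3=15  i=0=0

15,0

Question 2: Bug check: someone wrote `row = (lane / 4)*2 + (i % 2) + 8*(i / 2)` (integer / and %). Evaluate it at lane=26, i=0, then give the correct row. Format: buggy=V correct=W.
buggy=12 correct=4

`(lane / 4)*2 + (i % 2) + 8*(i / 2)`[26,0]→12
lane 26→26/4=6, 26 mod 4=2
i=0  r:2·2+0→4  c:6
row: 12 vs 4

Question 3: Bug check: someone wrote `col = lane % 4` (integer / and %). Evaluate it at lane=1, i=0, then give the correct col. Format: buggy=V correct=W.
buggy=1 correct=0

`lane % 4`[1,0]⇒1
1: gr=0,th=1
[0] (1*2+0,0) = (2,0)
col: 1 vs 0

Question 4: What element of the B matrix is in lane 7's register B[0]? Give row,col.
6,1

7: g=1,t=3
[0] (3*2+0,1) = (6,1)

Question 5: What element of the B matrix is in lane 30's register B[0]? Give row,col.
4,7

L=30→G=30>>2=7, T=30&3=2
[0]→row 2·2+0=4  col G=7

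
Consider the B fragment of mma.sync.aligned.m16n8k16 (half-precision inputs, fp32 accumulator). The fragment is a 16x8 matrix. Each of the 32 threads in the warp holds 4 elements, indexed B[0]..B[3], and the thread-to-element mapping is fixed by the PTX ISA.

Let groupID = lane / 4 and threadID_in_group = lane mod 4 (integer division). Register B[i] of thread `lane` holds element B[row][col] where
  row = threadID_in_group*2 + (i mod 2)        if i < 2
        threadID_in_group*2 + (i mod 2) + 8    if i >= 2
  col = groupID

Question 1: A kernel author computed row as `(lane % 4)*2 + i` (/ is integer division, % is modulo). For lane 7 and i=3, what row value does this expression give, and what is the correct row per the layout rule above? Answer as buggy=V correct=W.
`(lane % 4)*2 + i`[7,3]->9
L=7->g=7>>2=1, t=7&3=3
[3]->row 3·2+1+8=15  col g=1
row: 9 vs 15

buggy=9 correct=15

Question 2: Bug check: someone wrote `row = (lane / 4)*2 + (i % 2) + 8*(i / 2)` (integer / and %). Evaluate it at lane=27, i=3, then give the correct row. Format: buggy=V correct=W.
buggy=21 correct=15

`(lane / 4)*2 + (i % 2) + 8*(i / 2)`[27,3]⇒21
27: gr=6,th=3
[3] (3*2+1+8,6) = (15,6)
row: 21 vs 15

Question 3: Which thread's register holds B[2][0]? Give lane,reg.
c=0⇒gr=0  r=2⇒Rb=0,th=1,odd=0
L=0*4+1=1  i=0*2+0=0

1,0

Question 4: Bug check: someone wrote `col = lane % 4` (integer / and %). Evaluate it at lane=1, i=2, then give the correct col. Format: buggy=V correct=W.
`lane % 4`[1,2]->1
lane 1: g=0 (1/4), t=1 (1%4)
i=2: r=1*2+0+8=10, c=g=0
col: 1 vs 0

buggy=1 correct=0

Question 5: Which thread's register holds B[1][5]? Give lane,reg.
20,1

c=5⇒gr=5  r=1⇒Rb=0,th=0,odd=1
L=5*4+0=20  i=0*2+1=1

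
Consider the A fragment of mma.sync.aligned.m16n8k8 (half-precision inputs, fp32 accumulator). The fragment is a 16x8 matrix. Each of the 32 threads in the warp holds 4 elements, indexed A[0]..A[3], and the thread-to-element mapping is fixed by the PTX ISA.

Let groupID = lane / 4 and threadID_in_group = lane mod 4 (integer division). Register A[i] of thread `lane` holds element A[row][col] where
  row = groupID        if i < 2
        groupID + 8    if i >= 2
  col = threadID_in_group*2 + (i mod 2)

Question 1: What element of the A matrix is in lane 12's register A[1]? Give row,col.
3,1

L=12=>grp=12>>2=3, tig=12&3=0
[1]=>row 3+0=3  col 0·2+1=1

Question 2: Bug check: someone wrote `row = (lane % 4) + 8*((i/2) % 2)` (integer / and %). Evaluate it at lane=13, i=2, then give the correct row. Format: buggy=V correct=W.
buggy=9 correct=11

`(lane % 4) + 8*((i/2) % 2)`[13,2]=>9
L=13=>grp=13>>2=3, tig=13&3=1
[2]=>row 3+8=11  col 1·2+0=2
row: 9 vs 11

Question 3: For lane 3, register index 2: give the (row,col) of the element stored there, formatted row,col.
L=3->g=3>>2=0, t=3&3=3
[2]->row 0+8=8  col 3·2+0=6

8,6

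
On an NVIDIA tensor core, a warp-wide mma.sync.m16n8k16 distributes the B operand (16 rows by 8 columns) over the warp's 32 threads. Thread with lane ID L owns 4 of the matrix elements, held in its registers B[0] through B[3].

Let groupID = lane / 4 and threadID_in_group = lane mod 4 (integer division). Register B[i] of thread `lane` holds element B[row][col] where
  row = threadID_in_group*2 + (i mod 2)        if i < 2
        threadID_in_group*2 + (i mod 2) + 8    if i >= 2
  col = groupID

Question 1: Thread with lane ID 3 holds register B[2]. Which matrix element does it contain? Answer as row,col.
lane 3: gid=0 (3/4), tid=3 (3%4)
i=2: r=3*2+0+8=14, c=gid=0

14,0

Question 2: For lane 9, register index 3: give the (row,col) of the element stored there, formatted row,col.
11,2

9: gr=2,th=1
[3] (1*2+1+8,2) = (11,2)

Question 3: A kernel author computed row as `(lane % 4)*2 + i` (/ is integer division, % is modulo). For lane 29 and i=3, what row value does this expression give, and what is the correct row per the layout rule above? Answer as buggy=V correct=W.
buggy=5 correct=11

`(lane % 4)*2 + i`[29,3]⇒5
29: gr=7,th=1
[3] (1*2+1+8,7) = (11,7)
row: 5 vs 11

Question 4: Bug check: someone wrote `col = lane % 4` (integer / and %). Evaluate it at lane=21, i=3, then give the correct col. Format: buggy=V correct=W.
`lane % 4`[21,3]→1
21: G=5,T=1
[3] (1*2+1+8,5) = (11,5)
col: 1 vs 5

buggy=1 correct=5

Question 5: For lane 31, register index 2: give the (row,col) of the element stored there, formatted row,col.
14,7

L=31->gid=31>>2=7, tid=31&3=3
[2]->row 3·2+0+8=14  col gid=7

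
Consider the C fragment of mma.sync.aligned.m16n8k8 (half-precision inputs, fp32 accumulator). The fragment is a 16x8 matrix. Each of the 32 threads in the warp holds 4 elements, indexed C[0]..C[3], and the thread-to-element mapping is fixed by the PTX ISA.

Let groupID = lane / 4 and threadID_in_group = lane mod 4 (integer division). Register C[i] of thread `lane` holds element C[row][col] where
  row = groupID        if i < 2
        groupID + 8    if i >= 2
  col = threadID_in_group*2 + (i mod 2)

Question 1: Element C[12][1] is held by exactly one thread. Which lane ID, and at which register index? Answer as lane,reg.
16,3

r:12=>grp=4,rB=1  c:1=>tig=0,lo=1
L=4*4+0=16  i=1*2+1=3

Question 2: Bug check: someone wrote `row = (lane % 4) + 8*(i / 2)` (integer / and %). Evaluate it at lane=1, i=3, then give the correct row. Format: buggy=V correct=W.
buggy=9 correct=8

`(lane % 4) + 8*(i / 2)`[1,3]=>9
lane 1=>1/4=0, 1 mod 4=1
i=3  r:0+8=>8  c:2·1+1=>3
row: 9 vs 8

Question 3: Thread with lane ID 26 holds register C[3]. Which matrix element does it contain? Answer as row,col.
L=26->g=26>>2=6, t=26&3=2
[3]->row 6+8=14  col 2·2+1=5

14,5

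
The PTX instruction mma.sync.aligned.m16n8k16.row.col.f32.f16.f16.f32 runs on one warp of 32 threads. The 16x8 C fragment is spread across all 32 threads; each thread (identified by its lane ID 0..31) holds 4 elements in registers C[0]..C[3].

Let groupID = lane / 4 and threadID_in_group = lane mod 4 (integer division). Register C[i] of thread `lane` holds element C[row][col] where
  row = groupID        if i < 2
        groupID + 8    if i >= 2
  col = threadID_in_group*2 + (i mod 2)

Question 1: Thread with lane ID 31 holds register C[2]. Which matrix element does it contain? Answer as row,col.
lane 31⇒31/4=7, 31 mod 4=3
i=2  r:7+8⇒15  c:2·3+0⇒6

15,6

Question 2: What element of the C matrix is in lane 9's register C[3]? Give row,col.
10,3

lane 9: g=2 (9/4), t=1 (9%4)
i=3: r=2+8=10, c=1*2+1=3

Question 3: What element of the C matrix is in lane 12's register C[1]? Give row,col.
3,1

lane 12->12/4=3, 12 mod 4=0
i=1  r:3+0->3  c:2·0+1->1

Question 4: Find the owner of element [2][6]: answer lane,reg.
r: 2->gid=2,r8=0  c: 6->tid=3,i&1=0
L=2*4+3=11  i=0*2+0=0

11,0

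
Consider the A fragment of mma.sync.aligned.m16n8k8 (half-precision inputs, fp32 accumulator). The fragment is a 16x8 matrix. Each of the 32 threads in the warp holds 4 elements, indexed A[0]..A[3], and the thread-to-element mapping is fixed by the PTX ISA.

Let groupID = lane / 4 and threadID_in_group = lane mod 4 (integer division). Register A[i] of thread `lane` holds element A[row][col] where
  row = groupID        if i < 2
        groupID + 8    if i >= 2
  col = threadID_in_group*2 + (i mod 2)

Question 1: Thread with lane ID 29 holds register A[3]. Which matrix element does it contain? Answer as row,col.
15,3

lane 29: g=7 (29/4), t=1 (29%4)
i=3: r=7+8=15, c=1*2+1=3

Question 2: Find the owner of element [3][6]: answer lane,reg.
r=3→G=3,rhi=0  c=6→T=3,p=0
L=3*4+3=15  i=0*2+0=0

15,0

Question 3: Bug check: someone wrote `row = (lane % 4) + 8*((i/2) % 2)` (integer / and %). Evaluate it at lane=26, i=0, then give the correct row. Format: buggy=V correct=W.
`(lane % 4) + 8*((i/2) % 2)`[26,0]⇒2
lane 26⇒26/4=6, 26 mod 4=2
i=0  r:6+0⇒6  c:2·2+0⇒4
row: 2 vs 6

buggy=2 correct=6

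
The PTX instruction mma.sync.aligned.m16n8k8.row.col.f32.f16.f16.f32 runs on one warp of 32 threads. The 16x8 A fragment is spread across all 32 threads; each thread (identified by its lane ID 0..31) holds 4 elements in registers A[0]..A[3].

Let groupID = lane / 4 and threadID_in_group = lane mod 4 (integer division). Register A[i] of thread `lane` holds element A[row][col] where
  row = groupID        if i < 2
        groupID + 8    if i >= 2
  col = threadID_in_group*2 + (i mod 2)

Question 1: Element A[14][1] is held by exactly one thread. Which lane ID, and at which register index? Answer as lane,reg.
r: 14->gid=6,r8=1  c: 1->tid=0,i&1=1
L=6*4+0=24  i=1*2+1=3

24,3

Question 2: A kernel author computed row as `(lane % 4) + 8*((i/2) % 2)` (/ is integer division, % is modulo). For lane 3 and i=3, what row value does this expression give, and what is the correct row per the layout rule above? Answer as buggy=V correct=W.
buggy=11 correct=8

`(lane % 4) + 8*((i/2) % 2)`[3,3]⇒11
lane 3⇒3/4=0, 3 mod 4=3
i=3  r:0+8⇒8  c:2·3+1⇒7
row: 11 vs 8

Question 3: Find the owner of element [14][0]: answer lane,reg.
24,2

r: 14->gid=6,r8=1  c: 0->tid=0,i&1=0
L=6*4+0=24  i=1*2+0=2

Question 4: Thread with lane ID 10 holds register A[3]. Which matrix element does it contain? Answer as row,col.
10,5

L=10⇒gr=10>>2=2, th=10&3=2
[3]⇒row 2+8=10  col 2·2+1=5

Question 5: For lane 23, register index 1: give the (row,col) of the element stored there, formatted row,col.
lane 23: gr=5 (23/4), th=3 (23%4)
i=1: r=5+0=5, c=3*2+1=7

5,7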